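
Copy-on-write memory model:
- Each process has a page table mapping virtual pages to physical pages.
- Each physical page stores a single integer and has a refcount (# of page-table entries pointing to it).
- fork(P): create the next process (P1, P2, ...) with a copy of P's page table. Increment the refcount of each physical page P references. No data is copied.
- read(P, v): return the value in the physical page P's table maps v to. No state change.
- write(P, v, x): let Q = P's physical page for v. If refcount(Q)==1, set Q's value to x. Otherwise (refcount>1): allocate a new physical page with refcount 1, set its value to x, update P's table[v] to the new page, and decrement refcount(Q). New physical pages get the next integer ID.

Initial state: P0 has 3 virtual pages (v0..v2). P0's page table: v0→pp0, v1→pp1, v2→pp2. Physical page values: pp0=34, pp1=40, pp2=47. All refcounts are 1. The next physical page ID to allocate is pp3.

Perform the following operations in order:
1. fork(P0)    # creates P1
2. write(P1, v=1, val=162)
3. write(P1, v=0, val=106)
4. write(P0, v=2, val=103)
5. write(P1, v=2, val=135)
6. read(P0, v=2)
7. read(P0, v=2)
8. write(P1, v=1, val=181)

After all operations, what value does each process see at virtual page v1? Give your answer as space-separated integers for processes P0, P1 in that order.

Op 1: fork(P0) -> P1. 3 ppages; refcounts: pp0:2 pp1:2 pp2:2
Op 2: write(P1, v1, 162). refcount(pp1)=2>1 -> COPY to pp3. 4 ppages; refcounts: pp0:2 pp1:1 pp2:2 pp3:1
Op 3: write(P1, v0, 106). refcount(pp0)=2>1 -> COPY to pp4. 5 ppages; refcounts: pp0:1 pp1:1 pp2:2 pp3:1 pp4:1
Op 4: write(P0, v2, 103). refcount(pp2)=2>1 -> COPY to pp5. 6 ppages; refcounts: pp0:1 pp1:1 pp2:1 pp3:1 pp4:1 pp5:1
Op 5: write(P1, v2, 135). refcount(pp2)=1 -> write in place. 6 ppages; refcounts: pp0:1 pp1:1 pp2:1 pp3:1 pp4:1 pp5:1
Op 6: read(P0, v2) -> 103. No state change.
Op 7: read(P0, v2) -> 103. No state change.
Op 8: write(P1, v1, 181). refcount(pp3)=1 -> write in place. 6 ppages; refcounts: pp0:1 pp1:1 pp2:1 pp3:1 pp4:1 pp5:1
P0: v1 -> pp1 = 40
P1: v1 -> pp3 = 181

Answer: 40 181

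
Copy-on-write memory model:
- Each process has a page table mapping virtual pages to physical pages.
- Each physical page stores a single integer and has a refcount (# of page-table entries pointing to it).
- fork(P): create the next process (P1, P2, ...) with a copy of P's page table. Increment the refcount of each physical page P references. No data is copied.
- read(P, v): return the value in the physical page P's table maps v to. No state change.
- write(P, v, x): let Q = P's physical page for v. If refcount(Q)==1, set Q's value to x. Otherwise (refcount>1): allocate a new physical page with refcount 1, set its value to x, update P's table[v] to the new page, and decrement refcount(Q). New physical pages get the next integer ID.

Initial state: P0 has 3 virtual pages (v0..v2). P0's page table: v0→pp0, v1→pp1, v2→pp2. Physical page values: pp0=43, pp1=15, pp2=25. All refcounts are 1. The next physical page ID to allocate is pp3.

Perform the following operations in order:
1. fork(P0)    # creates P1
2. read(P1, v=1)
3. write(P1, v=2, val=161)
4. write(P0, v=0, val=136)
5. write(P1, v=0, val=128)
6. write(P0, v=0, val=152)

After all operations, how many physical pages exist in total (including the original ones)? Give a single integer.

Op 1: fork(P0) -> P1. 3 ppages; refcounts: pp0:2 pp1:2 pp2:2
Op 2: read(P1, v1) -> 15. No state change.
Op 3: write(P1, v2, 161). refcount(pp2)=2>1 -> COPY to pp3. 4 ppages; refcounts: pp0:2 pp1:2 pp2:1 pp3:1
Op 4: write(P0, v0, 136). refcount(pp0)=2>1 -> COPY to pp4. 5 ppages; refcounts: pp0:1 pp1:2 pp2:1 pp3:1 pp4:1
Op 5: write(P1, v0, 128). refcount(pp0)=1 -> write in place. 5 ppages; refcounts: pp0:1 pp1:2 pp2:1 pp3:1 pp4:1
Op 6: write(P0, v0, 152). refcount(pp4)=1 -> write in place. 5 ppages; refcounts: pp0:1 pp1:2 pp2:1 pp3:1 pp4:1

Answer: 5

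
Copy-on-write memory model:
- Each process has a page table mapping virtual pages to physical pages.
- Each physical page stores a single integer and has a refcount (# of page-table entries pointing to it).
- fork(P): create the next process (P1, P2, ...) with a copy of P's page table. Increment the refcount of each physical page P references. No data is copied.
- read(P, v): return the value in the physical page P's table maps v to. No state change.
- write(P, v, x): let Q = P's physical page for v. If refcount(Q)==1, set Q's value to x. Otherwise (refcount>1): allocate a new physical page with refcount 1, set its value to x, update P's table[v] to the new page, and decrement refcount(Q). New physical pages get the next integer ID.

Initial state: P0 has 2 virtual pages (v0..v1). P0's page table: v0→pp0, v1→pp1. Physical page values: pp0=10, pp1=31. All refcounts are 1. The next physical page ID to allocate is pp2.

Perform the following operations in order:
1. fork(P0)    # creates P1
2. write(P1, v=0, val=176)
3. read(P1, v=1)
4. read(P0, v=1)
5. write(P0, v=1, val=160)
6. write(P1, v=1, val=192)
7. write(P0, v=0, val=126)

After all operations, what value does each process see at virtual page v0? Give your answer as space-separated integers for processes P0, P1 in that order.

Answer: 126 176

Derivation:
Op 1: fork(P0) -> P1. 2 ppages; refcounts: pp0:2 pp1:2
Op 2: write(P1, v0, 176). refcount(pp0)=2>1 -> COPY to pp2. 3 ppages; refcounts: pp0:1 pp1:2 pp2:1
Op 3: read(P1, v1) -> 31. No state change.
Op 4: read(P0, v1) -> 31. No state change.
Op 5: write(P0, v1, 160). refcount(pp1)=2>1 -> COPY to pp3. 4 ppages; refcounts: pp0:1 pp1:1 pp2:1 pp3:1
Op 6: write(P1, v1, 192). refcount(pp1)=1 -> write in place. 4 ppages; refcounts: pp0:1 pp1:1 pp2:1 pp3:1
Op 7: write(P0, v0, 126). refcount(pp0)=1 -> write in place. 4 ppages; refcounts: pp0:1 pp1:1 pp2:1 pp3:1
P0: v0 -> pp0 = 126
P1: v0 -> pp2 = 176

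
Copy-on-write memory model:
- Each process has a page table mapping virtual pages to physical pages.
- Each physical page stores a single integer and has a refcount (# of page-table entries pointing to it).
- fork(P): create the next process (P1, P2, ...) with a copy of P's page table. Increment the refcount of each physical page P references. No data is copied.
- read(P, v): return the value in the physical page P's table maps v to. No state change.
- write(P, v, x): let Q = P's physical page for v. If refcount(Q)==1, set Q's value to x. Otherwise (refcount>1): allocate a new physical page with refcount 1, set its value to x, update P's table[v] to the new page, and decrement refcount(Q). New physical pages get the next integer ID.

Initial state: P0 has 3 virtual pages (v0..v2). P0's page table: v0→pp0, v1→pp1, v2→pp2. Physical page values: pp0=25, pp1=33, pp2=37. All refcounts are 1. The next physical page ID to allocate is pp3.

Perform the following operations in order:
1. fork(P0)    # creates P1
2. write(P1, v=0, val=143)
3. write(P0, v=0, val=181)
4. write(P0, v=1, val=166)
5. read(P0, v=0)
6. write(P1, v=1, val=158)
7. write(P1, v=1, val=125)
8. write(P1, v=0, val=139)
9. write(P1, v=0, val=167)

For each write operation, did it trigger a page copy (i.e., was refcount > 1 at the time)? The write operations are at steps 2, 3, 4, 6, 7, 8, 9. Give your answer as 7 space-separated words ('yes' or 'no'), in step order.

Op 1: fork(P0) -> P1. 3 ppages; refcounts: pp0:2 pp1:2 pp2:2
Op 2: write(P1, v0, 143). refcount(pp0)=2>1 -> COPY to pp3. 4 ppages; refcounts: pp0:1 pp1:2 pp2:2 pp3:1
Op 3: write(P0, v0, 181). refcount(pp0)=1 -> write in place. 4 ppages; refcounts: pp0:1 pp1:2 pp2:2 pp3:1
Op 4: write(P0, v1, 166). refcount(pp1)=2>1 -> COPY to pp4. 5 ppages; refcounts: pp0:1 pp1:1 pp2:2 pp3:1 pp4:1
Op 5: read(P0, v0) -> 181. No state change.
Op 6: write(P1, v1, 158). refcount(pp1)=1 -> write in place. 5 ppages; refcounts: pp0:1 pp1:1 pp2:2 pp3:1 pp4:1
Op 7: write(P1, v1, 125). refcount(pp1)=1 -> write in place. 5 ppages; refcounts: pp0:1 pp1:1 pp2:2 pp3:1 pp4:1
Op 8: write(P1, v0, 139). refcount(pp3)=1 -> write in place. 5 ppages; refcounts: pp0:1 pp1:1 pp2:2 pp3:1 pp4:1
Op 9: write(P1, v0, 167). refcount(pp3)=1 -> write in place. 5 ppages; refcounts: pp0:1 pp1:1 pp2:2 pp3:1 pp4:1

yes no yes no no no no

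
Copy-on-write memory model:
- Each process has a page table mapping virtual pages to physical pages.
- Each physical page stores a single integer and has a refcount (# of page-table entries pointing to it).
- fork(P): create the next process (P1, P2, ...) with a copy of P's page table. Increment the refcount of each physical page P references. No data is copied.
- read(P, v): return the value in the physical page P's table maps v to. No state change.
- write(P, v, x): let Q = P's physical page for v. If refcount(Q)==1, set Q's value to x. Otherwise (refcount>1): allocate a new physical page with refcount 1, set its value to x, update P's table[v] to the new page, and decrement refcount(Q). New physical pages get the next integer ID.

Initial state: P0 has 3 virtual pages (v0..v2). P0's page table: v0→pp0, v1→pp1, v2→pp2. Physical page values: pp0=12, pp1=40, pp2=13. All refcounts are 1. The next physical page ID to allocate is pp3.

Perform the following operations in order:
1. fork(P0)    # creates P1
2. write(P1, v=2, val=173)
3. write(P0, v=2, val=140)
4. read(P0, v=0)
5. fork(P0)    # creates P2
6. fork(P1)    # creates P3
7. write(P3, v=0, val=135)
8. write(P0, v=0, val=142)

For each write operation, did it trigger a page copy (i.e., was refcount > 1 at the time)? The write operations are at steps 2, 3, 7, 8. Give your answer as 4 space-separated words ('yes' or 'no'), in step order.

Op 1: fork(P0) -> P1. 3 ppages; refcounts: pp0:2 pp1:2 pp2:2
Op 2: write(P1, v2, 173). refcount(pp2)=2>1 -> COPY to pp3. 4 ppages; refcounts: pp0:2 pp1:2 pp2:1 pp3:1
Op 3: write(P0, v2, 140). refcount(pp2)=1 -> write in place. 4 ppages; refcounts: pp0:2 pp1:2 pp2:1 pp3:1
Op 4: read(P0, v0) -> 12. No state change.
Op 5: fork(P0) -> P2. 4 ppages; refcounts: pp0:3 pp1:3 pp2:2 pp3:1
Op 6: fork(P1) -> P3. 4 ppages; refcounts: pp0:4 pp1:4 pp2:2 pp3:2
Op 7: write(P3, v0, 135). refcount(pp0)=4>1 -> COPY to pp4. 5 ppages; refcounts: pp0:3 pp1:4 pp2:2 pp3:2 pp4:1
Op 8: write(P0, v0, 142). refcount(pp0)=3>1 -> COPY to pp5. 6 ppages; refcounts: pp0:2 pp1:4 pp2:2 pp3:2 pp4:1 pp5:1

yes no yes yes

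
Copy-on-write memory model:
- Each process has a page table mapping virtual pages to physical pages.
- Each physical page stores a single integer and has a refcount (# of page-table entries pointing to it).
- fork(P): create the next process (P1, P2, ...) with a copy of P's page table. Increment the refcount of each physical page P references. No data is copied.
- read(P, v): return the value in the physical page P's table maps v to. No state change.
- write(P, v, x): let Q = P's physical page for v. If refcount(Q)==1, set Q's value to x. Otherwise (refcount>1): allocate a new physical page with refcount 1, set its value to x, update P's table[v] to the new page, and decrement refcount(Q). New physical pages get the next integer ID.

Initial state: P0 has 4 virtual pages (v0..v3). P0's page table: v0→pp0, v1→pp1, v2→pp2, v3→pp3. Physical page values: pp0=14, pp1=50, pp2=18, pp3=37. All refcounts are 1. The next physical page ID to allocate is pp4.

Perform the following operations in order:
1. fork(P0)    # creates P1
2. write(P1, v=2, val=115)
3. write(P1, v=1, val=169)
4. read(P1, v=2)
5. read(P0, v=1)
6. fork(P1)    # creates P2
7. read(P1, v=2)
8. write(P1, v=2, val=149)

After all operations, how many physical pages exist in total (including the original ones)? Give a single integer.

Op 1: fork(P0) -> P1. 4 ppages; refcounts: pp0:2 pp1:2 pp2:2 pp3:2
Op 2: write(P1, v2, 115). refcount(pp2)=2>1 -> COPY to pp4. 5 ppages; refcounts: pp0:2 pp1:2 pp2:1 pp3:2 pp4:1
Op 3: write(P1, v1, 169). refcount(pp1)=2>1 -> COPY to pp5. 6 ppages; refcounts: pp0:2 pp1:1 pp2:1 pp3:2 pp4:1 pp5:1
Op 4: read(P1, v2) -> 115. No state change.
Op 5: read(P0, v1) -> 50. No state change.
Op 6: fork(P1) -> P2. 6 ppages; refcounts: pp0:3 pp1:1 pp2:1 pp3:3 pp4:2 pp5:2
Op 7: read(P1, v2) -> 115. No state change.
Op 8: write(P1, v2, 149). refcount(pp4)=2>1 -> COPY to pp6. 7 ppages; refcounts: pp0:3 pp1:1 pp2:1 pp3:3 pp4:1 pp5:2 pp6:1

Answer: 7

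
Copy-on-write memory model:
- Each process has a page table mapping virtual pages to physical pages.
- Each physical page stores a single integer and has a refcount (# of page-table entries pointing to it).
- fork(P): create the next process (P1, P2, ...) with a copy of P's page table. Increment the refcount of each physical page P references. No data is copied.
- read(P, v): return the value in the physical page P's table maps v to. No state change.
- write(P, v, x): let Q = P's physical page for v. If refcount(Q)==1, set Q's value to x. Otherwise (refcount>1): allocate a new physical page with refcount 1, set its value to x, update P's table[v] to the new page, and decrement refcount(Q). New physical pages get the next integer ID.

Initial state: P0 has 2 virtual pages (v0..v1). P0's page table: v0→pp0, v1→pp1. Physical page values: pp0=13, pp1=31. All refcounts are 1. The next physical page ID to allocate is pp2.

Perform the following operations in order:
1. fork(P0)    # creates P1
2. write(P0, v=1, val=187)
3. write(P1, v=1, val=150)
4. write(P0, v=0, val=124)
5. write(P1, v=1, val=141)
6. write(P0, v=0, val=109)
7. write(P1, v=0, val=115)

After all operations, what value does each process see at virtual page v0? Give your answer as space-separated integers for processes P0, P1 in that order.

Op 1: fork(P0) -> P1. 2 ppages; refcounts: pp0:2 pp1:2
Op 2: write(P0, v1, 187). refcount(pp1)=2>1 -> COPY to pp2. 3 ppages; refcounts: pp0:2 pp1:1 pp2:1
Op 3: write(P1, v1, 150). refcount(pp1)=1 -> write in place. 3 ppages; refcounts: pp0:2 pp1:1 pp2:1
Op 4: write(P0, v0, 124). refcount(pp0)=2>1 -> COPY to pp3. 4 ppages; refcounts: pp0:1 pp1:1 pp2:1 pp3:1
Op 5: write(P1, v1, 141). refcount(pp1)=1 -> write in place. 4 ppages; refcounts: pp0:1 pp1:1 pp2:1 pp3:1
Op 6: write(P0, v0, 109). refcount(pp3)=1 -> write in place. 4 ppages; refcounts: pp0:1 pp1:1 pp2:1 pp3:1
Op 7: write(P1, v0, 115). refcount(pp0)=1 -> write in place. 4 ppages; refcounts: pp0:1 pp1:1 pp2:1 pp3:1
P0: v0 -> pp3 = 109
P1: v0 -> pp0 = 115

Answer: 109 115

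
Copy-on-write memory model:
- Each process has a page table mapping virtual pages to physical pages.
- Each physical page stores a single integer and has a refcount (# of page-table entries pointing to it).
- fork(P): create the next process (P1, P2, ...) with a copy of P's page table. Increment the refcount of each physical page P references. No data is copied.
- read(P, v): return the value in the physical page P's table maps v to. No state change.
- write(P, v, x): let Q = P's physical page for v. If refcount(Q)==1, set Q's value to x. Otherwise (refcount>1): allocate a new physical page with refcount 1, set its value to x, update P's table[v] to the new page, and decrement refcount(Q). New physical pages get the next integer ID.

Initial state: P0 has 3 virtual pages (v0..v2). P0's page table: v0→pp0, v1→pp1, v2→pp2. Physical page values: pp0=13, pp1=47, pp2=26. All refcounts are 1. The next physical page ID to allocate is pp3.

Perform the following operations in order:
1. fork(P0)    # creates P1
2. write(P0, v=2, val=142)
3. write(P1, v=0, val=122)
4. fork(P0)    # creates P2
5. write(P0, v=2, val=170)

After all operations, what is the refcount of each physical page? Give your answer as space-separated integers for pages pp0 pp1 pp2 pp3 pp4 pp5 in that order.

Op 1: fork(P0) -> P1. 3 ppages; refcounts: pp0:2 pp1:2 pp2:2
Op 2: write(P0, v2, 142). refcount(pp2)=2>1 -> COPY to pp3. 4 ppages; refcounts: pp0:2 pp1:2 pp2:1 pp3:1
Op 3: write(P1, v0, 122). refcount(pp0)=2>1 -> COPY to pp4. 5 ppages; refcounts: pp0:1 pp1:2 pp2:1 pp3:1 pp4:1
Op 4: fork(P0) -> P2. 5 ppages; refcounts: pp0:2 pp1:3 pp2:1 pp3:2 pp4:1
Op 5: write(P0, v2, 170). refcount(pp3)=2>1 -> COPY to pp5. 6 ppages; refcounts: pp0:2 pp1:3 pp2:1 pp3:1 pp4:1 pp5:1

Answer: 2 3 1 1 1 1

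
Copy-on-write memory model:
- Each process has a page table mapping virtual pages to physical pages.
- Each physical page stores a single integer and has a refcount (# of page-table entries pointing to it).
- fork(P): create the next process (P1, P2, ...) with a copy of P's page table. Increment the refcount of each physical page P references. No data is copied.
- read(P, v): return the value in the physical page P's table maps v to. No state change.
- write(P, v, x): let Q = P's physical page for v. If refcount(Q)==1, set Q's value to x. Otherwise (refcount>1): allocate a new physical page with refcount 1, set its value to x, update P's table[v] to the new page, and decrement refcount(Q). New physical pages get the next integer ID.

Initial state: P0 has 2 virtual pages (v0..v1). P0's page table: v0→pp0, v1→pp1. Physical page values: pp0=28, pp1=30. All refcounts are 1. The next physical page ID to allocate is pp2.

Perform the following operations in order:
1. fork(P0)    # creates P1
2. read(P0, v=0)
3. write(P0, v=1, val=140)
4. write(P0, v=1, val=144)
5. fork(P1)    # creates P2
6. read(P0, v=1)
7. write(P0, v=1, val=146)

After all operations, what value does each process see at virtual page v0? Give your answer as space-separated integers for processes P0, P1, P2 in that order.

Op 1: fork(P0) -> P1. 2 ppages; refcounts: pp0:2 pp1:2
Op 2: read(P0, v0) -> 28. No state change.
Op 3: write(P0, v1, 140). refcount(pp1)=2>1 -> COPY to pp2. 3 ppages; refcounts: pp0:2 pp1:1 pp2:1
Op 4: write(P0, v1, 144). refcount(pp2)=1 -> write in place. 3 ppages; refcounts: pp0:2 pp1:1 pp2:1
Op 5: fork(P1) -> P2. 3 ppages; refcounts: pp0:3 pp1:2 pp2:1
Op 6: read(P0, v1) -> 144. No state change.
Op 7: write(P0, v1, 146). refcount(pp2)=1 -> write in place. 3 ppages; refcounts: pp0:3 pp1:2 pp2:1
P0: v0 -> pp0 = 28
P1: v0 -> pp0 = 28
P2: v0 -> pp0 = 28

Answer: 28 28 28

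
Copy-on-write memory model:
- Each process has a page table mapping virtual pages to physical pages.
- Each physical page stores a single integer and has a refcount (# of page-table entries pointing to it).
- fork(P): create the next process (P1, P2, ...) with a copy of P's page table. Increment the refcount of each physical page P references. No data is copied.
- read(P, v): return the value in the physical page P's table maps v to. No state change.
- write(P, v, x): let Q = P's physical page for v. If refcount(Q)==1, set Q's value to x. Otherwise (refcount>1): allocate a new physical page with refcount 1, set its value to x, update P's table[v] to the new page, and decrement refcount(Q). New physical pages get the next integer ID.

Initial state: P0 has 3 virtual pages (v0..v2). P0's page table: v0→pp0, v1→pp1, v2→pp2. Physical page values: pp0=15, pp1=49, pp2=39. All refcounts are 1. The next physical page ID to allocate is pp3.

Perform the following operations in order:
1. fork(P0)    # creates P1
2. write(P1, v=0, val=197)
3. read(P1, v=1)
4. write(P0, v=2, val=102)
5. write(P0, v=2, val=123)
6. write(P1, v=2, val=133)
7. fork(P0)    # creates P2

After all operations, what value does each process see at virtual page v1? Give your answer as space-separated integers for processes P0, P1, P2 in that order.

Answer: 49 49 49

Derivation:
Op 1: fork(P0) -> P1. 3 ppages; refcounts: pp0:2 pp1:2 pp2:2
Op 2: write(P1, v0, 197). refcount(pp0)=2>1 -> COPY to pp3. 4 ppages; refcounts: pp0:1 pp1:2 pp2:2 pp3:1
Op 3: read(P1, v1) -> 49. No state change.
Op 4: write(P0, v2, 102). refcount(pp2)=2>1 -> COPY to pp4. 5 ppages; refcounts: pp0:1 pp1:2 pp2:1 pp3:1 pp4:1
Op 5: write(P0, v2, 123). refcount(pp4)=1 -> write in place. 5 ppages; refcounts: pp0:1 pp1:2 pp2:1 pp3:1 pp4:1
Op 6: write(P1, v2, 133). refcount(pp2)=1 -> write in place. 5 ppages; refcounts: pp0:1 pp1:2 pp2:1 pp3:1 pp4:1
Op 7: fork(P0) -> P2. 5 ppages; refcounts: pp0:2 pp1:3 pp2:1 pp3:1 pp4:2
P0: v1 -> pp1 = 49
P1: v1 -> pp1 = 49
P2: v1 -> pp1 = 49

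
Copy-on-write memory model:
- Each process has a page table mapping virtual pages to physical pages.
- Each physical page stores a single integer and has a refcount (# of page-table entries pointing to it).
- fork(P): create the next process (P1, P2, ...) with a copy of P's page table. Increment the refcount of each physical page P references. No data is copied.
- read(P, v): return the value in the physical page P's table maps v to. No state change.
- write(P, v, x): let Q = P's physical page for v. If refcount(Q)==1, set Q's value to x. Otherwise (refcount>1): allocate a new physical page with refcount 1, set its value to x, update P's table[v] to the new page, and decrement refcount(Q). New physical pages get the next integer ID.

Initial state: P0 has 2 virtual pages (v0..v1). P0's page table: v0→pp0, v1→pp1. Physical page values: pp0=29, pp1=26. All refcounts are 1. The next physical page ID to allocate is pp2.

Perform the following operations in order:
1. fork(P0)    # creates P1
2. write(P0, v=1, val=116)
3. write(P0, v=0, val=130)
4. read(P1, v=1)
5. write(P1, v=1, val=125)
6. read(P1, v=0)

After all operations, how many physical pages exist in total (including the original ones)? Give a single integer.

Answer: 4

Derivation:
Op 1: fork(P0) -> P1. 2 ppages; refcounts: pp0:2 pp1:2
Op 2: write(P0, v1, 116). refcount(pp1)=2>1 -> COPY to pp2. 3 ppages; refcounts: pp0:2 pp1:1 pp2:1
Op 3: write(P0, v0, 130). refcount(pp0)=2>1 -> COPY to pp3. 4 ppages; refcounts: pp0:1 pp1:1 pp2:1 pp3:1
Op 4: read(P1, v1) -> 26. No state change.
Op 5: write(P1, v1, 125). refcount(pp1)=1 -> write in place. 4 ppages; refcounts: pp0:1 pp1:1 pp2:1 pp3:1
Op 6: read(P1, v0) -> 29. No state change.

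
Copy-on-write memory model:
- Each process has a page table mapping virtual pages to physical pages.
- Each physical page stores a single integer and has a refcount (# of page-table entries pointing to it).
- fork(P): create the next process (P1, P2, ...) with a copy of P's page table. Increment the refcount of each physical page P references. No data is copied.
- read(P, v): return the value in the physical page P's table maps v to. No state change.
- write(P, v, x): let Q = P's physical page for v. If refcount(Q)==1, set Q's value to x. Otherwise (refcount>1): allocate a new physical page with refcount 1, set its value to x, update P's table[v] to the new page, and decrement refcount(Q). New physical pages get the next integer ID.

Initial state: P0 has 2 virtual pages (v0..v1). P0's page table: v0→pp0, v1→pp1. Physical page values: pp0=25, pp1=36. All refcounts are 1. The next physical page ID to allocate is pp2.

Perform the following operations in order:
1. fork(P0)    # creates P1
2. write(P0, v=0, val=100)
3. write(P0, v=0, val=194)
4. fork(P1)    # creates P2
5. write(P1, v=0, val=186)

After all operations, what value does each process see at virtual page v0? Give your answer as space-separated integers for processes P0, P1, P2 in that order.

Answer: 194 186 25

Derivation:
Op 1: fork(P0) -> P1. 2 ppages; refcounts: pp0:2 pp1:2
Op 2: write(P0, v0, 100). refcount(pp0)=2>1 -> COPY to pp2. 3 ppages; refcounts: pp0:1 pp1:2 pp2:1
Op 3: write(P0, v0, 194). refcount(pp2)=1 -> write in place. 3 ppages; refcounts: pp0:1 pp1:2 pp2:1
Op 4: fork(P1) -> P2. 3 ppages; refcounts: pp0:2 pp1:3 pp2:1
Op 5: write(P1, v0, 186). refcount(pp0)=2>1 -> COPY to pp3. 4 ppages; refcounts: pp0:1 pp1:3 pp2:1 pp3:1
P0: v0 -> pp2 = 194
P1: v0 -> pp3 = 186
P2: v0 -> pp0 = 25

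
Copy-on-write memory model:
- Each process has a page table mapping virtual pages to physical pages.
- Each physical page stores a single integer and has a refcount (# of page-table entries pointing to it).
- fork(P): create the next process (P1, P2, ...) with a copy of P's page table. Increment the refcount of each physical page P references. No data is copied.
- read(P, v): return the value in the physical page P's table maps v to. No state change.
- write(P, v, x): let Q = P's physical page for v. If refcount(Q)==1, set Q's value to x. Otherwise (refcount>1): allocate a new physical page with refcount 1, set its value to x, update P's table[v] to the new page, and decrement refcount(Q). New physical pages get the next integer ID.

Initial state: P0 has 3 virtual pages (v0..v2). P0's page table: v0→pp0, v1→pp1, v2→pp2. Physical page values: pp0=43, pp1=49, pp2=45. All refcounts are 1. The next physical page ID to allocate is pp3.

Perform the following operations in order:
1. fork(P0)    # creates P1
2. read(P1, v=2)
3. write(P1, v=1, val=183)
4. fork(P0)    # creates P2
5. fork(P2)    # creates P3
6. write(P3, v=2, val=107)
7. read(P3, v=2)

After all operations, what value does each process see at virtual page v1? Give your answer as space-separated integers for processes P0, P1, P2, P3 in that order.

Answer: 49 183 49 49

Derivation:
Op 1: fork(P0) -> P1. 3 ppages; refcounts: pp0:2 pp1:2 pp2:2
Op 2: read(P1, v2) -> 45. No state change.
Op 3: write(P1, v1, 183). refcount(pp1)=2>1 -> COPY to pp3. 4 ppages; refcounts: pp0:2 pp1:1 pp2:2 pp3:1
Op 4: fork(P0) -> P2. 4 ppages; refcounts: pp0:3 pp1:2 pp2:3 pp3:1
Op 5: fork(P2) -> P3. 4 ppages; refcounts: pp0:4 pp1:3 pp2:4 pp3:1
Op 6: write(P3, v2, 107). refcount(pp2)=4>1 -> COPY to pp4. 5 ppages; refcounts: pp0:4 pp1:3 pp2:3 pp3:1 pp4:1
Op 7: read(P3, v2) -> 107. No state change.
P0: v1 -> pp1 = 49
P1: v1 -> pp3 = 183
P2: v1 -> pp1 = 49
P3: v1 -> pp1 = 49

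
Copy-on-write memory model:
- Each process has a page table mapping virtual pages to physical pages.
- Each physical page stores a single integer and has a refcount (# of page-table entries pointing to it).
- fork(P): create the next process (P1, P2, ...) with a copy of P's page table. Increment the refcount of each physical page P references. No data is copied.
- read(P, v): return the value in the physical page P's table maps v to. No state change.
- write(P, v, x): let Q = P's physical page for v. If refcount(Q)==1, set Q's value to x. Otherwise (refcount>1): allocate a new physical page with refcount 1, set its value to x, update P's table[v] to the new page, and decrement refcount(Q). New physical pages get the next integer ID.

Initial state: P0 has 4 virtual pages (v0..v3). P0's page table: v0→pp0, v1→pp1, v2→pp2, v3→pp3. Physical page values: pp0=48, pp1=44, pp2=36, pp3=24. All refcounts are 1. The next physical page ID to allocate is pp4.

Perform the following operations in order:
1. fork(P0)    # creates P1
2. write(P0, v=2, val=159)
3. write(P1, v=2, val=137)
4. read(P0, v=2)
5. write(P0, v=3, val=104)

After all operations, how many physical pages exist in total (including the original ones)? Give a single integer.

Answer: 6

Derivation:
Op 1: fork(P0) -> P1. 4 ppages; refcounts: pp0:2 pp1:2 pp2:2 pp3:2
Op 2: write(P0, v2, 159). refcount(pp2)=2>1 -> COPY to pp4. 5 ppages; refcounts: pp0:2 pp1:2 pp2:1 pp3:2 pp4:1
Op 3: write(P1, v2, 137). refcount(pp2)=1 -> write in place. 5 ppages; refcounts: pp0:2 pp1:2 pp2:1 pp3:2 pp4:1
Op 4: read(P0, v2) -> 159. No state change.
Op 5: write(P0, v3, 104). refcount(pp3)=2>1 -> COPY to pp5. 6 ppages; refcounts: pp0:2 pp1:2 pp2:1 pp3:1 pp4:1 pp5:1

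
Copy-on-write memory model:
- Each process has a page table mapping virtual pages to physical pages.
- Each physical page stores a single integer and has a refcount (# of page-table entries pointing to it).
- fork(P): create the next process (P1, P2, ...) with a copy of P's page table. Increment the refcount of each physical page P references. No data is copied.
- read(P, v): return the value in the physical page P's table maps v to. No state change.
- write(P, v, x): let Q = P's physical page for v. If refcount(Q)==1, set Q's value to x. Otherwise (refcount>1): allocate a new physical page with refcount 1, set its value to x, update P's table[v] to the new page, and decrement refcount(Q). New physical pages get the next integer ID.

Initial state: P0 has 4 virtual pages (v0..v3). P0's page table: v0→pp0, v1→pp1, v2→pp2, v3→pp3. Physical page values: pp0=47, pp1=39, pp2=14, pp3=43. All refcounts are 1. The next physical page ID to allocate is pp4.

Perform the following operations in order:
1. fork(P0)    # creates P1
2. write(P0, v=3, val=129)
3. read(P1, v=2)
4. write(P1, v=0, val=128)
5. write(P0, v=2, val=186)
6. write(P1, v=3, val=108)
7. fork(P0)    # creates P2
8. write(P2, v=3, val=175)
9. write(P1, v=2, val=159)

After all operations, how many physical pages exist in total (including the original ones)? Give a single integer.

Answer: 8

Derivation:
Op 1: fork(P0) -> P1. 4 ppages; refcounts: pp0:2 pp1:2 pp2:2 pp3:2
Op 2: write(P0, v3, 129). refcount(pp3)=2>1 -> COPY to pp4. 5 ppages; refcounts: pp0:2 pp1:2 pp2:2 pp3:1 pp4:1
Op 3: read(P1, v2) -> 14. No state change.
Op 4: write(P1, v0, 128). refcount(pp0)=2>1 -> COPY to pp5. 6 ppages; refcounts: pp0:1 pp1:2 pp2:2 pp3:1 pp4:1 pp5:1
Op 5: write(P0, v2, 186). refcount(pp2)=2>1 -> COPY to pp6. 7 ppages; refcounts: pp0:1 pp1:2 pp2:1 pp3:1 pp4:1 pp5:1 pp6:1
Op 6: write(P1, v3, 108). refcount(pp3)=1 -> write in place. 7 ppages; refcounts: pp0:1 pp1:2 pp2:1 pp3:1 pp4:1 pp5:1 pp6:1
Op 7: fork(P0) -> P2. 7 ppages; refcounts: pp0:2 pp1:3 pp2:1 pp3:1 pp4:2 pp5:1 pp6:2
Op 8: write(P2, v3, 175). refcount(pp4)=2>1 -> COPY to pp7. 8 ppages; refcounts: pp0:2 pp1:3 pp2:1 pp3:1 pp4:1 pp5:1 pp6:2 pp7:1
Op 9: write(P1, v2, 159). refcount(pp2)=1 -> write in place. 8 ppages; refcounts: pp0:2 pp1:3 pp2:1 pp3:1 pp4:1 pp5:1 pp6:2 pp7:1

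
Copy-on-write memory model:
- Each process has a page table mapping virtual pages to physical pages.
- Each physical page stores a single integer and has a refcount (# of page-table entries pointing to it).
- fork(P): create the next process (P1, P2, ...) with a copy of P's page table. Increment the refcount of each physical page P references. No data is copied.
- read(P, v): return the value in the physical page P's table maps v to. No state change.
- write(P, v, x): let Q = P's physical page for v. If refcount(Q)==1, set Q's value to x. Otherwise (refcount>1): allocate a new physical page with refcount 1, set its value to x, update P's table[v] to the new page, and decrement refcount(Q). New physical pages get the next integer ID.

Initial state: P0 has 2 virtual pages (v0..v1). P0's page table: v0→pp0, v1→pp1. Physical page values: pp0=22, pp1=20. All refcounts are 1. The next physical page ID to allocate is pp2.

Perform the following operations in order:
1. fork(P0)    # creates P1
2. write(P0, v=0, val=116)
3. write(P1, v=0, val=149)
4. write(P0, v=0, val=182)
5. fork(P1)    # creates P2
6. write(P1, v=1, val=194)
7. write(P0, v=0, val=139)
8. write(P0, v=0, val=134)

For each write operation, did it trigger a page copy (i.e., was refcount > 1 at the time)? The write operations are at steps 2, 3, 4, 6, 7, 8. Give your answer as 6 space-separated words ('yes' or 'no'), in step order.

Op 1: fork(P0) -> P1. 2 ppages; refcounts: pp0:2 pp1:2
Op 2: write(P0, v0, 116). refcount(pp0)=2>1 -> COPY to pp2. 3 ppages; refcounts: pp0:1 pp1:2 pp2:1
Op 3: write(P1, v0, 149). refcount(pp0)=1 -> write in place. 3 ppages; refcounts: pp0:1 pp1:2 pp2:1
Op 4: write(P0, v0, 182). refcount(pp2)=1 -> write in place. 3 ppages; refcounts: pp0:1 pp1:2 pp2:1
Op 5: fork(P1) -> P2. 3 ppages; refcounts: pp0:2 pp1:3 pp2:1
Op 6: write(P1, v1, 194). refcount(pp1)=3>1 -> COPY to pp3. 4 ppages; refcounts: pp0:2 pp1:2 pp2:1 pp3:1
Op 7: write(P0, v0, 139). refcount(pp2)=1 -> write in place. 4 ppages; refcounts: pp0:2 pp1:2 pp2:1 pp3:1
Op 8: write(P0, v0, 134). refcount(pp2)=1 -> write in place. 4 ppages; refcounts: pp0:2 pp1:2 pp2:1 pp3:1

yes no no yes no no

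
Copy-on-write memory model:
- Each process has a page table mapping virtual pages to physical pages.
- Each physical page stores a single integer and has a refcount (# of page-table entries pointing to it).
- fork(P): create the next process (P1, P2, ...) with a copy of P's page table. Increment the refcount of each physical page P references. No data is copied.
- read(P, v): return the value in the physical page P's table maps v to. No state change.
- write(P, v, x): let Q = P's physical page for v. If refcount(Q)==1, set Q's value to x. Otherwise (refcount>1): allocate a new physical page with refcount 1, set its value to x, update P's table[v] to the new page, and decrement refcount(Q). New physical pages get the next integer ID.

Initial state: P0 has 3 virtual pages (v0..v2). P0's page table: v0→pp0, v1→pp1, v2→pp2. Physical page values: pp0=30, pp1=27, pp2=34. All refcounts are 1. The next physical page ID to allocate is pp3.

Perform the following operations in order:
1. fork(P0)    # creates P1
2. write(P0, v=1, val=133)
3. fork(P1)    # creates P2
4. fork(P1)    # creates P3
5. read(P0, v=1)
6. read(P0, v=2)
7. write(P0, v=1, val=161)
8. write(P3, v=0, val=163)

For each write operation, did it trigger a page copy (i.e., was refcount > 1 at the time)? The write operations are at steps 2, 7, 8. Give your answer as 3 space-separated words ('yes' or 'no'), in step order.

Op 1: fork(P0) -> P1. 3 ppages; refcounts: pp0:2 pp1:2 pp2:2
Op 2: write(P0, v1, 133). refcount(pp1)=2>1 -> COPY to pp3. 4 ppages; refcounts: pp0:2 pp1:1 pp2:2 pp3:1
Op 3: fork(P1) -> P2. 4 ppages; refcounts: pp0:3 pp1:2 pp2:3 pp3:1
Op 4: fork(P1) -> P3. 4 ppages; refcounts: pp0:4 pp1:3 pp2:4 pp3:1
Op 5: read(P0, v1) -> 133. No state change.
Op 6: read(P0, v2) -> 34. No state change.
Op 7: write(P0, v1, 161). refcount(pp3)=1 -> write in place. 4 ppages; refcounts: pp0:4 pp1:3 pp2:4 pp3:1
Op 8: write(P3, v0, 163). refcount(pp0)=4>1 -> COPY to pp4. 5 ppages; refcounts: pp0:3 pp1:3 pp2:4 pp3:1 pp4:1

yes no yes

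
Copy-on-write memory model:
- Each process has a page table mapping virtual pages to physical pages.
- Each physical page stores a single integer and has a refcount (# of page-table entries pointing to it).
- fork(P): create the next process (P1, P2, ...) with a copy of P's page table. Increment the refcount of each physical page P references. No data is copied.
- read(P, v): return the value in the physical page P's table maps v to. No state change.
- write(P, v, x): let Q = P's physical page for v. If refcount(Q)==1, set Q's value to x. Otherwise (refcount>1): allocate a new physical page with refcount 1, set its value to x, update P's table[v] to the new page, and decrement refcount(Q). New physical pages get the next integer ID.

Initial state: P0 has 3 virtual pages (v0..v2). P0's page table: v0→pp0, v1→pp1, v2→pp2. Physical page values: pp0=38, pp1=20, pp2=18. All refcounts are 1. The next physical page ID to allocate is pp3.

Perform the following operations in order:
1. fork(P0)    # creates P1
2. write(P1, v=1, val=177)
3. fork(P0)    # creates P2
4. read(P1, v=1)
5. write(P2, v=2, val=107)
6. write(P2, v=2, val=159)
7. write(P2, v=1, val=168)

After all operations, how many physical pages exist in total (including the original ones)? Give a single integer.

Op 1: fork(P0) -> P1. 3 ppages; refcounts: pp0:2 pp1:2 pp2:2
Op 2: write(P1, v1, 177). refcount(pp1)=2>1 -> COPY to pp3. 4 ppages; refcounts: pp0:2 pp1:1 pp2:2 pp3:1
Op 3: fork(P0) -> P2. 4 ppages; refcounts: pp0:3 pp1:2 pp2:3 pp3:1
Op 4: read(P1, v1) -> 177. No state change.
Op 5: write(P2, v2, 107). refcount(pp2)=3>1 -> COPY to pp4. 5 ppages; refcounts: pp0:3 pp1:2 pp2:2 pp3:1 pp4:1
Op 6: write(P2, v2, 159). refcount(pp4)=1 -> write in place. 5 ppages; refcounts: pp0:3 pp1:2 pp2:2 pp3:1 pp4:1
Op 7: write(P2, v1, 168). refcount(pp1)=2>1 -> COPY to pp5. 6 ppages; refcounts: pp0:3 pp1:1 pp2:2 pp3:1 pp4:1 pp5:1

Answer: 6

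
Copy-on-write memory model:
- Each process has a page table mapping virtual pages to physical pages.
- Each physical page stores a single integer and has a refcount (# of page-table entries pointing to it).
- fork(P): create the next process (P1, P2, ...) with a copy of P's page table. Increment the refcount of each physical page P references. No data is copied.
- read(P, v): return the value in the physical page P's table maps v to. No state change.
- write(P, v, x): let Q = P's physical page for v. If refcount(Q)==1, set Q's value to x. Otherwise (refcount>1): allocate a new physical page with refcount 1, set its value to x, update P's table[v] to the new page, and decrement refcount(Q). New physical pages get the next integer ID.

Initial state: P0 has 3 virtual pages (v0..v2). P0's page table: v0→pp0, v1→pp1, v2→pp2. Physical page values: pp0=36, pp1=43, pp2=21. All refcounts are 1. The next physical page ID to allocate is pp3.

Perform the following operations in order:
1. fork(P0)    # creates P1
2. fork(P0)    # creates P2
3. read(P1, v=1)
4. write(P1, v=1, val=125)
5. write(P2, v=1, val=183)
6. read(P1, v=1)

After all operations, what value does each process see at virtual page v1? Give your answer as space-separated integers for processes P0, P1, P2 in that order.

Op 1: fork(P0) -> P1. 3 ppages; refcounts: pp0:2 pp1:2 pp2:2
Op 2: fork(P0) -> P2. 3 ppages; refcounts: pp0:3 pp1:3 pp2:3
Op 3: read(P1, v1) -> 43. No state change.
Op 4: write(P1, v1, 125). refcount(pp1)=3>1 -> COPY to pp3. 4 ppages; refcounts: pp0:3 pp1:2 pp2:3 pp3:1
Op 5: write(P2, v1, 183). refcount(pp1)=2>1 -> COPY to pp4. 5 ppages; refcounts: pp0:3 pp1:1 pp2:3 pp3:1 pp4:1
Op 6: read(P1, v1) -> 125. No state change.
P0: v1 -> pp1 = 43
P1: v1 -> pp3 = 125
P2: v1 -> pp4 = 183

Answer: 43 125 183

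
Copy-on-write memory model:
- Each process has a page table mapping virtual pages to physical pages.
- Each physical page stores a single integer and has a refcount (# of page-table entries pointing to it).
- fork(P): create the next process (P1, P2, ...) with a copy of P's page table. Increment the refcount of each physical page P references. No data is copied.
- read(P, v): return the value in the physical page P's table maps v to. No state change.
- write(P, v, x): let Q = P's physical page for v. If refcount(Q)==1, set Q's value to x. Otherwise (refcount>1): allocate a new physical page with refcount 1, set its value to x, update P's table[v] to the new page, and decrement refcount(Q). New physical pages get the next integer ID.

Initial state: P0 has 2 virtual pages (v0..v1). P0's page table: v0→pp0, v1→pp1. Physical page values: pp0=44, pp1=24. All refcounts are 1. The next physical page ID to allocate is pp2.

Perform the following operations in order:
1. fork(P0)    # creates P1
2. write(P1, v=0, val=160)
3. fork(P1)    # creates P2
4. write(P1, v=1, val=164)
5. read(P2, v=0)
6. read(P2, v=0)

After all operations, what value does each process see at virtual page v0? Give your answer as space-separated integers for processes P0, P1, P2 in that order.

Answer: 44 160 160

Derivation:
Op 1: fork(P0) -> P1. 2 ppages; refcounts: pp0:2 pp1:2
Op 2: write(P1, v0, 160). refcount(pp0)=2>1 -> COPY to pp2. 3 ppages; refcounts: pp0:1 pp1:2 pp2:1
Op 3: fork(P1) -> P2. 3 ppages; refcounts: pp0:1 pp1:3 pp2:2
Op 4: write(P1, v1, 164). refcount(pp1)=3>1 -> COPY to pp3. 4 ppages; refcounts: pp0:1 pp1:2 pp2:2 pp3:1
Op 5: read(P2, v0) -> 160. No state change.
Op 6: read(P2, v0) -> 160. No state change.
P0: v0 -> pp0 = 44
P1: v0 -> pp2 = 160
P2: v0 -> pp2 = 160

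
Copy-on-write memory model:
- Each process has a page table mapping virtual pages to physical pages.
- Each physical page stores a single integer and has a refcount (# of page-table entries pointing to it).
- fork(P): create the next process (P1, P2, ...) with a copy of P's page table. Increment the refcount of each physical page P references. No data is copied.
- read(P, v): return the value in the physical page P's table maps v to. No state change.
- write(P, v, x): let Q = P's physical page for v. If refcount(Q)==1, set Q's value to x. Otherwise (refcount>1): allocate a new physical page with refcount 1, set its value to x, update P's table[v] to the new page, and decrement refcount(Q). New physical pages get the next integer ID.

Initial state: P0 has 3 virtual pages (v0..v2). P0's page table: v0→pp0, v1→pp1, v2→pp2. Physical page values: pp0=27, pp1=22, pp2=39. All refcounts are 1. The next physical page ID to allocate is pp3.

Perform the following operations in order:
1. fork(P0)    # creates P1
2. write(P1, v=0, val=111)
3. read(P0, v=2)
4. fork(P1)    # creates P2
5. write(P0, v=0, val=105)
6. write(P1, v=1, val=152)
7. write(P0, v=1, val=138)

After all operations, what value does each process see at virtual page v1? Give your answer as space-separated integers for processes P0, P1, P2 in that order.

Op 1: fork(P0) -> P1. 3 ppages; refcounts: pp0:2 pp1:2 pp2:2
Op 2: write(P1, v0, 111). refcount(pp0)=2>1 -> COPY to pp3. 4 ppages; refcounts: pp0:1 pp1:2 pp2:2 pp3:1
Op 3: read(P0, v2) -> 39. No state change.
Op 4: fork(P1) -> P2. 4 ppages; refcounts: pp0:1 pp1:3 pp2:3 pp3:2
Op 5: write(P0, v0, 105). refcount(pp0)=1 -> write in place. 4 ppages; refcounts: pp0:1 pp1:3 pp2:3 pp3:2
Op 6: write(P1, v1, 152). refcount(pp1)=3>1 -> COPY to pp4. 5 ppages; refcounts: pp0:1 pp1:2 pp2:3 pp3:2 pp4:1
Op 7: write(P0, v1, 138). refcount(pp1)=2>1 -> COPY to pp5. 6 ppages; refcounts: pp0:1 pp1:1 pp2:3 pp3:2 pp4:1 pp5:1
P0: v1 -> pp5 = 138
P1: v1 -> pp4 = 152
P2: v1 -> pp1 = 22

Answer: 138 152 22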